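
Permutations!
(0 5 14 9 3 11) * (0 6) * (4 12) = (0 5 14 9 3 11 6)(4 12) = [5, 1, 2, 11, 12, 14, 0, 7, 8, 3, 10, 6, 4, 13, 9]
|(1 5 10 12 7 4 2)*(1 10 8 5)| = |(2 10 12 7 4)(5 8)| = 10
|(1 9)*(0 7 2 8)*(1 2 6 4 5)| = |(0 7 6 4 5 1 9 2 8)| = 9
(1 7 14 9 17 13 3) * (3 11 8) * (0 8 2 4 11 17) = (0 8 3 1 7 14 9)(2 4 11)(13 17) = [8, 7, 4, 1, 11, 5, 6, 14, 3, 0, 10, 2, 12, 17, 9, 15, 16, 13]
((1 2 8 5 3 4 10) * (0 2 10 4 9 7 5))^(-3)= (1 10)(3 9 7 5)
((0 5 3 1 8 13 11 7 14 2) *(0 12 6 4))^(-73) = ((0 5 3 1 8 13 11 7 14 2 12 6 4))^(-73) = (0 13 12 3 7 4 8 2 5 11 6 1 14)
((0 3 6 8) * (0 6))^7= (0 3)(6 8)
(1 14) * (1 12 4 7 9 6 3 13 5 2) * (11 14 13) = [0, 13, 1, 11, 7, 2, 3, 9, 8, 6, 10, 14, 4, 5, 12] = (1 13 5 2)(3 11 14 12 4 7 9 6)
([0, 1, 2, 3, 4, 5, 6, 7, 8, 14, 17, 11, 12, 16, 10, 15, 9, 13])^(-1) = [0, 1, 2, 3, 4, 5, 6, 7, 8, 16, 14, 11, 12, 17, 9, 15, 13, 10]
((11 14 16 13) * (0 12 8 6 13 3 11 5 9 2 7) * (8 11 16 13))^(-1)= ((0 12 11 14 13 5 9 2 7)(3 16)(6 8))^(-1)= (0 7 2 9 5 13 14 11 12)(3 16)(6 8)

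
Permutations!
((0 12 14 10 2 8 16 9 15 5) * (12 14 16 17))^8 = ((0 14 10 2 8 17 12 16 9 15 5))^8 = (0 9 17 10 5 16 8 14 15 12 2)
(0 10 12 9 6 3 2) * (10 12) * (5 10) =(0 12 9 6 3 2)(5 10) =[12, 1, 0, 2, 4, 10, 3, 7, 8, 6, 5, 11, 9]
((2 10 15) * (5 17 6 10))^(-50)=(2 10 17)(5 15 6)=((2 5 17 6 10 15))^(-50)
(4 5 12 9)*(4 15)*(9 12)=(4 5 9 15)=[0, 1, 2, 3, 5, 9, 6, 7, 8, 15, 10, 11, 12, 13, 14, 4]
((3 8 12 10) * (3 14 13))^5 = ((3 8 12 10 14 13))^5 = (3 13 14 10 12 8)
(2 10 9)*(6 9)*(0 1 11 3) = (0 1 11 3)(2 10 6 9) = [1, 11, 10, 0, 4, 5, 9, 7, 8, 2, 6, 3]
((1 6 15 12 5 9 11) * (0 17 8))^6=(17)(1 11 9 5 12 15 6)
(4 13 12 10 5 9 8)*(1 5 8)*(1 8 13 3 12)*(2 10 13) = (1 5 9 8 4 3 12 13)(2 10) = [0, 5, 10, 12, 3, 9, 6, 7, 4, 8, 2, 11, 13, 1]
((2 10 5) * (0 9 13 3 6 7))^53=(0 7 6 3 13 9)(2 5 10)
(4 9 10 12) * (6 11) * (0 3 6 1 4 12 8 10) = (12)(0 3 6 11 1 4 9)(8 10) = [3, 4, 2, 6, 9, 5, 11, 7, 10, 0, 8, 1, 12]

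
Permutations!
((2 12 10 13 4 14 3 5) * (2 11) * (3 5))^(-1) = (2 11 5 14 4 13 10 12)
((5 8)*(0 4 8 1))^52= ((0 4 8 5 1))^52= (0 8 1 4 5)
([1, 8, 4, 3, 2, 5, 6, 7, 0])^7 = (0 1 8)(2 4)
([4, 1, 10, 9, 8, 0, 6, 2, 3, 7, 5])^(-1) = (0 5 10 2 7 9 3 8 4)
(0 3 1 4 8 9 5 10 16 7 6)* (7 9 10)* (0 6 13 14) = (0 3 1 4 8 10 16 9 5 7 13 14) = [3, 4, 2, 1, 8, 7, 6, 13, 10, 5, 16, 11, 12, 14, 0, 15, 9]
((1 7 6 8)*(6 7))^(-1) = (1 8 6)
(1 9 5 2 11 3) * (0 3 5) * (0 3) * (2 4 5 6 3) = (1 9 2 11 6 3)(4 5) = [0, 9, 11, 1, 5, 4, 3, 7, 8, 2, 10, 6]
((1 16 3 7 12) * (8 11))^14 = ((1 16 3 7 12)(8 11))^14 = (1 12 7 3 16)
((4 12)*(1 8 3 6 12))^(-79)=(1 4 12 6 3 8)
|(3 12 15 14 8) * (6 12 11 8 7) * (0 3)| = |(0 3 11 8)(6 12 15 14 7)| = 20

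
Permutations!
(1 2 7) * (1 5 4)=[0, 2, 7, 3, 1, 4, 6, 5]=(1 2 7 5 4)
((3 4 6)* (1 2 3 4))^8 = ((1 2 3)(4 6))^8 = (6)(1 3 2)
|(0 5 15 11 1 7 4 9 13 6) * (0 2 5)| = |(1 7 4 9 13 6 2 5 15 11)| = 10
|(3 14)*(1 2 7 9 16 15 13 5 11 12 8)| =|(1 2 7 9 16 15 13 5 11 12 8)(3 14)| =22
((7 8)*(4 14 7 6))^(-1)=(4 6 8 7 14)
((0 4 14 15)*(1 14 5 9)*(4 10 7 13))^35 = (0 5)(1 7)(4 15)(9 10)(13 14)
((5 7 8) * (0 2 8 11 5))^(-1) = (0 8 2)(5 11 7)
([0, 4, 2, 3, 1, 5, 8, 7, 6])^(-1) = (1 4)(6 8)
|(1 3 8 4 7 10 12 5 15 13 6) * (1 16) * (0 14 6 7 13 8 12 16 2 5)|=|(0 14 6 2 5 15 8 4 13 7 10 16 1 3 12)|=15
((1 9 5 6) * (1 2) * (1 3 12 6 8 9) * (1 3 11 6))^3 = (12)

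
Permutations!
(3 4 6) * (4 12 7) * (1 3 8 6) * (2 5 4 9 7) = [0, 3, 5, 12, 1, 4, 8, 9, 6, 7, 10, 11, 2] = (1 3 12 2 5 4)(6 8)(7 9)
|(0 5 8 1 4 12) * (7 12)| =7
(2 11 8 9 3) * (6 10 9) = (2 11 8 6 10 9 3) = [0, 1, 11, 2, 4, 5, 10, 7, 6, 3, 9, 8]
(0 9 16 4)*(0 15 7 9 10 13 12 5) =(0 10 13 12 5)(4 15 7 9 16) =[10, 1, 2, 3, 15, 0, 6, 9, 8, 16, 13, 11, 5, 12, 14, 7, 4]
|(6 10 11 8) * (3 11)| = 5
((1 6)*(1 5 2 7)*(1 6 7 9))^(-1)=(1 9 2 5 6 7)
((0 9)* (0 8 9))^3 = (8 9)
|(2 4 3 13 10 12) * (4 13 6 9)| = 4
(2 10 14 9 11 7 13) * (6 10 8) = (2 8 6 10 14 9 11 7 13) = [0, 1, 8, 3, 4, 5, 10, 13, 6, 11, 14, 7, 12, 2, 9]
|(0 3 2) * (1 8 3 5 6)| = |(0 5 6 1 8 3 2)| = 7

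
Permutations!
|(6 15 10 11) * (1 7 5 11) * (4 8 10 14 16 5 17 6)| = |(1 7 17 6 15 14 16 5 11 4 8 10)| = 12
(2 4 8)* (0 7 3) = (0 7 3)(2 4 8) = [7, 1, 4, 0, 8, 5, 6, 3, 2]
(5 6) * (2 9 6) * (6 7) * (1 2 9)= (1 2)(5 9 7 6)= [0, 2, 1, 3, 4, 9, 5, 6, 8, 7]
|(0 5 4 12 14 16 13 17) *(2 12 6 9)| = |(0 5 4 6 9 2 12 14 16 13 17)| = 11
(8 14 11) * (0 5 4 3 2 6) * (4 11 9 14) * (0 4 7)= (0 5 11 8 7)(2 6 4 3)(9 14)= [5, 1, 6, 2, 3, 11, 4, 0, 7, 14, 10, 8, 12, 13, 9]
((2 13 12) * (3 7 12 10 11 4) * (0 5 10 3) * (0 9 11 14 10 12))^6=(14)(0 7 3 13 2 12 5)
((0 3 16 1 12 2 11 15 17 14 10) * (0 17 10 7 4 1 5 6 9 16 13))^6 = ((0 3 13)(1 12 2 11 15 10 17 14 7 4)(5 6 9 16))^6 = (1 17 2 7 15)(4 10 12 14 11)(5 9)(6 16)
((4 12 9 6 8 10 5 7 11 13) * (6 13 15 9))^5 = ((4 12 6 8 10 5 7 11 15 9 13))^5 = (4 5 13 10 9 8 15 6 11 12 7)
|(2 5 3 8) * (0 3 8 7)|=|(0 3 7)(2 5 8)|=3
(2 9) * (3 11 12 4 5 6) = (2 9)(3 11 12 4 5 6) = [0, 1, 9, 11, 5, 6, 3, 7, 8, 2, 10, 12, 4]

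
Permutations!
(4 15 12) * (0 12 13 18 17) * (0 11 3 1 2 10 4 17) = (0 12 17 11 3 1 2 10 4 15 13 18) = [12, 2, 10, 1, 15, 5, 6, 7, 8, 9, 4, 3, 17, 18, 14, 13, 16, 11, 0]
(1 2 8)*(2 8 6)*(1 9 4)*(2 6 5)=(1 8 9 4)(2 5)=[0, 8, 5, 3, 1, 2, 6, 7, 9, 4]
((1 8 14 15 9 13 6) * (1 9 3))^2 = ((1 8 14 15 3)(6 9 13))^2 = (1 14 3 8 15)(6 13 9)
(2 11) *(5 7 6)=[0, 1, 11, 3, 4, 7, 5, 6, 8, 9, 10, 2]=(2 11)(5 7 6)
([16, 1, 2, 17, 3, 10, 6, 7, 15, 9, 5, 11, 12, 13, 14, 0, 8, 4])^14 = [8, 1, 2, 4, 17, 5, 6, 7, 0, 9, 10, 11, 12, 13, 14, 16, 15, 3]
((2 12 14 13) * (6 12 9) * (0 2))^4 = ((0 2 9 6 12 14 13))^4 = (0 12 2 14 9 13 6)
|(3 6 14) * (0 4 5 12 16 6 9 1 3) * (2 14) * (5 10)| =|(0 4 10 5 12 16 6 2 14)(1 3 9)| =9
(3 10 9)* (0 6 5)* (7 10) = (0 6 5)(3 7 10 9) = [6, 1, 2, 7, 4, 0, 5, 10, 8, 3, 9]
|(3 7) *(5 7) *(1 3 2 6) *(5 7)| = |(1 3 7 2 6)| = 5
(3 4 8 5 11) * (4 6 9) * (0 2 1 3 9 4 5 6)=(0 2 1 3)(4 8 6)(5 11 9)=[2, 3, 1, 0, 8, 11, 4, 7, 6, 5, 10, 9]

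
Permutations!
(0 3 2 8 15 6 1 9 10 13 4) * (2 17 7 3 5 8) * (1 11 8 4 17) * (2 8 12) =[5, 9, 8, 1, 0, 4, 11, 3, 15, 10, 13, 12, 2, 17, 14, 6, 16, 7] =(0 5 4)(1 9 10 13 17 7 3)(2 8 15 6 11 12)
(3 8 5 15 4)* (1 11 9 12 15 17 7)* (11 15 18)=[0, 15, 2, 8, 3, 17, 6, 1, 5, 12, 10, 9, 18, 13, 14, 4, 16, 7, 11]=(1 15 4 3 8 5 17 7)(9 12 18 11)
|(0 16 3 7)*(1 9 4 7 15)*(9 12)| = 9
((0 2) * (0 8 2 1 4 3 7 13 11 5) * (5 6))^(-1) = ((0 1 4 3 7 13 11 6 5)(2 8))^(-1) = (0 5 6 11 13 7 3 4 1)(2 8)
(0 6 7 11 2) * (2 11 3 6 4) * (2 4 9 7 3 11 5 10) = [9, 1, 0, 6, 4, 10, 3, 11, 8, 7, 2, 5] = (0 9 7 11 5 10 2)(3 6)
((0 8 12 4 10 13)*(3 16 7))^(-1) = (0 13 10 4 12 8)(3 7 16)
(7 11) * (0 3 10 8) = [3, 1, 2, 10, 4, 5, 6, 11, 0, 9, 8, 7] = (0 3 10 8)(7 11)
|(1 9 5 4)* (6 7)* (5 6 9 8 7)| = 7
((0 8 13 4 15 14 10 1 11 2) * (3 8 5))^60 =((0 5 3 8 13 4 15 14 10 1 11 2))^60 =(15)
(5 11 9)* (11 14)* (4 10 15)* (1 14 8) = (1 14 11 9 5 8)(4 10 15) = [0, 14, 2, 3, 10, 8, 6, 7, 1, 5, 15, 9, 12, 13, 11, 4]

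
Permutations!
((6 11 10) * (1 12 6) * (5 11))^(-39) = (1 5)(6 10)(11 12)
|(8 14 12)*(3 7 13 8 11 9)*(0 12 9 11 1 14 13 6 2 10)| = |(0 12 1 14 9 3 7 6 2 10)(8 13)| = 10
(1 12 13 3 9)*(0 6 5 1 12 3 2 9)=(0 6 5 1 3)(2 9 12 13)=[6, 3, 9, 0, 4, 1, 5, 7, 8, 12, 10, 11, 13, 2]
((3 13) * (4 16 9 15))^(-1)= (3 13)(4 15 9 16)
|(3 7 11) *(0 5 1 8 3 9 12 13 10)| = 11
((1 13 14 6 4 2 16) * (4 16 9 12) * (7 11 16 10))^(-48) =((1 13 14 6 10 7 11 16)(2 9 12 4))^(-48) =(16)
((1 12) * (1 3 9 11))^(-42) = ((1 12 3 9 11))^(-42) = (1 9 12 11 3)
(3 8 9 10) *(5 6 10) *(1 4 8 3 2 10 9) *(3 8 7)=(1 4 7 3 8)(2 10)(5 6 9)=[0, 4, 10, 8, 7, 6, 9, 3, 1, 5, 2]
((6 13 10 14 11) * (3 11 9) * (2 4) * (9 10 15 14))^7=((2 4)(3 11 6 13 15 14 10 9))^7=(2 4)(3 9 10 14 15 13 6 11)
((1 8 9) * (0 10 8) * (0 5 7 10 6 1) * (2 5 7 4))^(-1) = (0 9 8 10 7 1 6)(2 4 5)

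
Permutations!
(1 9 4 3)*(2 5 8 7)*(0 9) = (0 9 4 3 1)(2 5 8 7) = [9, 0, 5, 1, 3, 8, 6, 2, 7, 4]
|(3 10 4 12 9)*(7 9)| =|(3 10 4 12 7 9)| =6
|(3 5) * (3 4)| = 3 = |(3 5 4)|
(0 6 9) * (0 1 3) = (0 6 9 1 3) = [6, 3, 2, 0, 4, 5, 9, 7, 8, 1]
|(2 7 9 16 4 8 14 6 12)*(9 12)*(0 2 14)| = |(0 2 7 12 14 6 9 16 4 8)| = 10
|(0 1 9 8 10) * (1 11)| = |(0 11 1 9 8 10)| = 6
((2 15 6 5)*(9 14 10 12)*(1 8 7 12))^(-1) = ((1 8 7 12 9 14 10)(2 15 6 5))^(-1) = (1 10 14 9 12 7 8)(2 5 6 15)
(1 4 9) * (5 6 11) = (1 4 9)(5 6 11) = [0, 4, 2, 3, 9, 6, 11, 7, 8, 1, 10, 5]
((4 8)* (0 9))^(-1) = ((0 9)(4 8))^(-1) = (0 9)(4 8)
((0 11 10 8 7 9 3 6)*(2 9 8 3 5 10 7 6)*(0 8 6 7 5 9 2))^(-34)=((0 11 5 10 3)(6 8 7))^(-34)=(0 11 5 10 3)(6 7 8)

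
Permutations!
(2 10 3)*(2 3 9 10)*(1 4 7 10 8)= (1 4 7 10 9 8)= [0, 4, 2, 3, 7, 5, 6, 10, 1, 8, 9]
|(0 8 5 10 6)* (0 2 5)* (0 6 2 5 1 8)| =|(1 8 6 5 10 2)| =6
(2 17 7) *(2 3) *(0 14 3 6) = [14, 1, 17, 2, 4, 5, 0, 6, 8, 9, 10, 11, 12, 13, 3, 15, 16, 7] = (0 14 3 2 17 7 6)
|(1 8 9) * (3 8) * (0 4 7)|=12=|(0 4 7)(1 3 8 9)|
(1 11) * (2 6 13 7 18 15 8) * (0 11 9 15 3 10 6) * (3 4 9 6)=(0 11 1 6 13 7 18 4 9 15 8 2)(3 10)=[11, 6, 0, 10, 9, 5, 13, 18, 2, 15, 3, 1, 12, 7, 14, 8, 16, 17, 4]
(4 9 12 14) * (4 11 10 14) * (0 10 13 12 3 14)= [10, 1, 2, 14, 9, 5, 6, 7, 8, 3, 0, 13, 4, 12, 11]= (0 10)(3 14 11 13 12 4 9)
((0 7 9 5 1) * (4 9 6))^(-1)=(0 1 5 9 4 6 7)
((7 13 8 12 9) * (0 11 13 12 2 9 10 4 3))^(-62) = (0 2 10 11 9 4 13 7 3 8 12)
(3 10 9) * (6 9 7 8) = (3 10 7 8 6 9) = [0, 1, 2, 10, 4, 5, 9, 8, 6, 3, 7]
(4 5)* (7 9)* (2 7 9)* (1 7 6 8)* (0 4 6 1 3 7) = (9)(0 4 5 6 8 3 7 2 1) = [4, 0, 1, 7, 5, 6, 8, 2, 3, 9]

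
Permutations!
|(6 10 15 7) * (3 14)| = 4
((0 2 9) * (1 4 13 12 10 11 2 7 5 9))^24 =(1 12 2 13 11 4 10)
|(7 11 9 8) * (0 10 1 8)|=|(0 10 1 8 7 11 9)|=7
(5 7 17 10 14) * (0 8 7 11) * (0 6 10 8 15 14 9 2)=[15, 1, 0, 3, 4, 11, 10, 17, 7, 2, 9, 6, 12, 13, 5, 14, 16, 8]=(0 15 14 5 11 6 10 9 2)(7 17 8)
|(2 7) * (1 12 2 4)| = |(1 12 2 7 4)| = 5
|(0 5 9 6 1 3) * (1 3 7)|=|(0 5 9 6 3)(1 7)|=10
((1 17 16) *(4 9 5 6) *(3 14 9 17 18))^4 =((1 18 3 14 9 5 6 4 17 16))^4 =(1 9 17 3 6)(4 18 5 16 14)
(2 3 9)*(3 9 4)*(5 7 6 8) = (2 9)(3 4)(5 7 6 8) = [0, 1, 9, 4, 3, 7, 8, 6, 5, 2]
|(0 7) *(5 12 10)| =|(0 7)(5 12 10)| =6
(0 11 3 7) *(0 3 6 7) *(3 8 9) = (0 11 6 7 8 9 3) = [11, 1, 2, 0, 4, 5, 7, 8, 9, 3, 10, 6]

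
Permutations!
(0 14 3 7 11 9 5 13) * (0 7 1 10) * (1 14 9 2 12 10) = (0 9 5 13 7 11 2 12 10)(3 14) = [9, 1, 12, 14, 4, 13, 6, 11, 8, 5, 0, 2, 10, 7, 3]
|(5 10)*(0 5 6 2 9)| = 6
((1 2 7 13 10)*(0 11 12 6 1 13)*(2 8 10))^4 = ((0 11 12 6 1 8 10 13 2 7))^4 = (0 1 2 12 10)(6 13 11 8 7)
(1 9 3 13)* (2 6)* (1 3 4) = (1 9 4)(2 6)(3 13) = [0, 9, 6, 13, 1, 5, 2, 7, 8, 4, 10, 11, 12, 3]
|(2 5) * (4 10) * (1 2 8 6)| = |(1 2 5 8 6)(4 10)| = 10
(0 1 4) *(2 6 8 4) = (0 1 2 6 8 4) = [1, 2, 6, 3, 0, 5, 8, 7, 4]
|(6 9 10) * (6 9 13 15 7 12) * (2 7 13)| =4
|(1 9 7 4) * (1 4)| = 3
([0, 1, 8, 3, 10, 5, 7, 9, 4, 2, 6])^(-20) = (2 8 4 10 6 7 9)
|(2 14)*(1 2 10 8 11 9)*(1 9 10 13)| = |(1 2 14 13)(8 11 10)| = 12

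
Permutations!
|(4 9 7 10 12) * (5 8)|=10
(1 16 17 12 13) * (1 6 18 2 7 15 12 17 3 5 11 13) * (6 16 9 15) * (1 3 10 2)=(1 9 15 12 3 5 11 13 16 10 2 7 6 18)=[0, 9, 7, 5, 4, 11, 18, 6, 8, 15, 2, 13, 3, 16, 14, 12, 10, 17, 1]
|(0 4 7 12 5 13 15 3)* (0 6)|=9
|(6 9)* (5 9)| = |(5 9 6)| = 3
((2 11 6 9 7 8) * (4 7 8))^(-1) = (2 8 9 6 11)(4 7)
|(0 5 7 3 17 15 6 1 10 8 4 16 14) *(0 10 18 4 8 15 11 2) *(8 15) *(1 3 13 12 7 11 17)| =60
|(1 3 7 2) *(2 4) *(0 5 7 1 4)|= |(0 5 7)(1 3)(2 4)|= 6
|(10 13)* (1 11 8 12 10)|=6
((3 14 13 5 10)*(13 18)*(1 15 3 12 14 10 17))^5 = (1 14)(3 13)(5 10)(12 17)(15 18)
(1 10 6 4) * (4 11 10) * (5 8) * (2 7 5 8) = (1 4)(2 7 5)(6 11 10) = [0, 4, 7, 3, 1, 2, 11, 5, 8, 9, 6, 10]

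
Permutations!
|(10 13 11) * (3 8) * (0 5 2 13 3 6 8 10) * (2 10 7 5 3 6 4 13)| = |(0 3 7 5 10 6 8 4 13 11)| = 10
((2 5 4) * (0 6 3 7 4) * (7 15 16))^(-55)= (0 5 2 4 7 16 15 3 6)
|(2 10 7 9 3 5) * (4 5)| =7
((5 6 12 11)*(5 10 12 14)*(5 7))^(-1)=(5 7 14 6)(10 11 12)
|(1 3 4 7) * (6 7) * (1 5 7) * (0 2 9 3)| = |(0 2 9 3 4 6 1)(5 7)| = 14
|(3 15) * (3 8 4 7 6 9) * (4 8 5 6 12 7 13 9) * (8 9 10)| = |(3 15 5 6 4 13 10 8 9)(7 12)| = 18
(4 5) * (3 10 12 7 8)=(3 10 12 7 8)(4 5)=[0, 1, 2, 10, 5, 4, 6, 8, 3, 9, 12, 11, 7]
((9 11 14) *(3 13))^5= (3 13)(9 14 11)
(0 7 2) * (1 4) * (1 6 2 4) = (0 7 4 6 2) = [7, 1, 0, 3, 6, 5, 2, 4]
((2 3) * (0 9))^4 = ((0 9)(2 3))^4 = (9)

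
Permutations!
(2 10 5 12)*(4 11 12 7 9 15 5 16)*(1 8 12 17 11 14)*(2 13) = (1 8 12 13 2 10 16 4 14)(5 7 9 15)(11 17) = [0, 8, 10, 3, 14, 7, 6, 9, 12, 15, 16, 17, 13, 2, 1, 5, 4, 11]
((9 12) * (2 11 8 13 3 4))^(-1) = (2 4 3 13 8 11)(9 12)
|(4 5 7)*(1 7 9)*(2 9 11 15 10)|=9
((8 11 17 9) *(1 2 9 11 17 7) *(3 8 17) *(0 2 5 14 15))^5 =(0 7)(1 2)(3 8)(5 9)(11 15)(14 17)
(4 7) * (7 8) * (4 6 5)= (4 8 7 6 5)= [0, 1, 2, 3, 8, 4, 5, 6, 7]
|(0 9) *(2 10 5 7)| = 4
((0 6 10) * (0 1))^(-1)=(0 1 10 6)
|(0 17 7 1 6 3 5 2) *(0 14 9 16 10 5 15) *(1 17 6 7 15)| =|(0 6 3 1 7 17 15)(2 14 9 16 10 5)| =42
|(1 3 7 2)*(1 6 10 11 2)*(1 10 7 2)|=|(1 3 2 6 7 10 11)|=7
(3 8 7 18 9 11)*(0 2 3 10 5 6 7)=[2, 1, 3, 8, 4, 6, 7, 18, 0, 11, 5, 10, 12, 13, 14, 15, 16, 17, 9]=(0 2 3 8)(5 6 7 18 9 11 10)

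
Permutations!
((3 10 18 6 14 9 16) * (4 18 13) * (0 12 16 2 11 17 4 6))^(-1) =((0 12 16 3 10 13 6 14 9 2 11 17 4 18))^(-1) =(0 18 4 17 11 2 9 14 6 13 10 3 16 12)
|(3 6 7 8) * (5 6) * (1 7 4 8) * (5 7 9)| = 8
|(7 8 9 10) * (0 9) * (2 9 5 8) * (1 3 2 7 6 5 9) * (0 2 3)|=8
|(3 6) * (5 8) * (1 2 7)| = |(1 2 7)(3 6)(5 8)| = 6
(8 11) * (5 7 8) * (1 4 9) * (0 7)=(0 7 8 11 5)(1 4 9)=[7, 4, 2, 3, 9, 0, 6, 8, 11, 1, 10, 5]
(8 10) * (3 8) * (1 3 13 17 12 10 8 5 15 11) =(1 3 5 15 11)(10 13 17 12) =[0, 3, 2, 5, 4, 15, 6, 7, 8, 9, 13, 1, 10, 17, 14, 11, 16, 12]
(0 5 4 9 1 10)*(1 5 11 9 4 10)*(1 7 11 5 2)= (0 5 10)(1 7 11 9 2)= [5, 7, 1, 3, 4, 10, 6, 11, 8, 2, 0, 9]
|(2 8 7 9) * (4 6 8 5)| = 7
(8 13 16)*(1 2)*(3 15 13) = (1 2)(3 15 13 16 8) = [0, 2, 1, 15, 4, 5, 6, 7, 3, 9, 10, 11, 12, 16, 14, 13, 8]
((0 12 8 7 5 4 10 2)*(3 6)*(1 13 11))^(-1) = (0 2 10 4 5 7 8 12)(1 11 13)(3 6)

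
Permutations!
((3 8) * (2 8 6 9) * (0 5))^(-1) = ((0 5)(2 8 3 6 9))^(-1) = (0 5)(2 9 6 3 8)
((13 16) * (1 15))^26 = ((1 15)(13 16))^26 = (16)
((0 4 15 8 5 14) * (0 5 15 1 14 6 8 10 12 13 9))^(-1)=((0 4 1 14 5 6 8 15 10 12 13 9))^(-1)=(0 9 13 12 10 15 8 6 5 14 1 4)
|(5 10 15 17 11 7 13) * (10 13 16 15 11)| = 6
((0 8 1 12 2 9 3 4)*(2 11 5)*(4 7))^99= (12)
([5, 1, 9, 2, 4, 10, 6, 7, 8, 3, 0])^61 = (0 5 10)(2 9 3)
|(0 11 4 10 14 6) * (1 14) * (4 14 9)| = 4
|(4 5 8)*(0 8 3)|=5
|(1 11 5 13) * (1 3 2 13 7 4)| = 15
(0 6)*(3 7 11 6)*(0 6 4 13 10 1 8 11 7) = (0 3)(1 8 11 4 13 10) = [3, 8, 2, 0, 13, 5, 6, 7, 11, 9, 1, 4, 12, 10]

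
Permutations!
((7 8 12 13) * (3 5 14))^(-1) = (3 14 5)(7 13 12 8)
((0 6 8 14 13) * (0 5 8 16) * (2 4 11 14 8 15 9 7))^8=((0 6 16)(2 4 11 14 13 5 15 9 7))^8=(0 16 6)(2 7 9 15 5 13 14 11 4)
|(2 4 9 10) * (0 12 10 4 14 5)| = |(0 12 10 2 14 5)(4 9)| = 6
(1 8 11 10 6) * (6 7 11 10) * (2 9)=(1 8 10 7 11 6)(2 9)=[0, 8, 9, 3, 4, 5, 1, 11, 10, 2, 7, 6]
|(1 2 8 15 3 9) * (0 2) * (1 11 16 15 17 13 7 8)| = 60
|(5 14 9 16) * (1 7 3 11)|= |(1 7 3 11)(5 14 9 16)|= 4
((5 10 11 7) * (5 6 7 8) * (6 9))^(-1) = (5 8 11 10)(6 9 7) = ((5 10 11 8)(6 7 9))^(-1)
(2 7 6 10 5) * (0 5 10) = (10)(0 5 2 7 6) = [5, 1, 7, 3, 4, 2, 0, 6, 8, 9, 10]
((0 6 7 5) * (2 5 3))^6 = ((0 6 7 3 2 5))^6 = (7)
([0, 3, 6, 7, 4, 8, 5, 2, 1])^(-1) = (1 8 5 6 2 7 3)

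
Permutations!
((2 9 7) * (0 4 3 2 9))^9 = (0 4 3 2)(7 9)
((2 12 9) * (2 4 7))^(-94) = ((2 12 9 4 7))^(-94) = (2 12 9 4 7)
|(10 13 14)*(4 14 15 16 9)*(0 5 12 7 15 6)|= |(0 5 12 7 15 16 9 4 14 10 13 6)|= 12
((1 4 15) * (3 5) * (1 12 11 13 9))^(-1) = (1 9 13 11 12 15 4)(3 5)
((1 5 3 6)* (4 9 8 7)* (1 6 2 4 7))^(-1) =((1 5 3 2 4 9 8))^(-1) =(1 8 9 4 2 3 5)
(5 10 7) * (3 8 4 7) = (3 8 4 7 5 10) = [0, 1, 2, 8, 7, 10, 6, 5, 4, 9, 3]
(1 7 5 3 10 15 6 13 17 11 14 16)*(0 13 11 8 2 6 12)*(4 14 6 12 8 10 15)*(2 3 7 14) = (0 13 17 10 4 2 12)(1 14 16)(3 15 8)(5 7)(6 11) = [13, 14, 12, 15, 2, 7, 11, 5, 3, 9, 4, 6, 0, 17, 16, 8, 1, 10]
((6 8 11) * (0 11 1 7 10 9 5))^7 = ((0 11 6 8 1 7 10 9 5))^7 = (0 9 7 8 11 5 10 1 6)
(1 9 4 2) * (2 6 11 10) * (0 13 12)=(0 13 12)(1 9 4 6 11 10 2)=[13, 9, 1, 3, 6, 5, 11, 7, 8, 4, 2, 10, 0, 12]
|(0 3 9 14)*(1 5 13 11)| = |(0 3 9 14)(1 5 13 11)| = 4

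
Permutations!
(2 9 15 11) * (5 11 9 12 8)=[0, 1, 12, 3, 4, 11, 6, 7, 5, 15, 10, 2, 8, 13, 14, 9]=(2 12 8 5 11)(9 15)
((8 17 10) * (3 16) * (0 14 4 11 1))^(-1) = (0 1 11 4 14)(3 16)(8 10 17)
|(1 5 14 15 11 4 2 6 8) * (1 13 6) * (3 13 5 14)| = |(1 14 15 11 4 2)(3 13 6 8 5)| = 30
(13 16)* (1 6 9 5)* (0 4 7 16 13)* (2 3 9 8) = (0 4 7 16)(1 6 8 2 3 9 5) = [4, 6, 3, 9, 7, 1, 8, 16, 2, 5, 10, 11, 12, 13, 14, 15, 0]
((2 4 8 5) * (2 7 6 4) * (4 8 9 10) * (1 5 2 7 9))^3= (1 10 5 4 9)(2 8 6 7)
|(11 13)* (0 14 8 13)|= 5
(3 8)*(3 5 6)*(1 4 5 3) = (1 4 5 6)(3 8) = [0, 4, 2, 8, 5, 6, 1, 7, 3]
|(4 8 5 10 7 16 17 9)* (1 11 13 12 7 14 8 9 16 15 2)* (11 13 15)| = 28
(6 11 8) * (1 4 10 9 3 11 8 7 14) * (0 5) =[5, 4, 2, 11, 10, 0, 8, 14, 6, 3, 9, 7, 12, 13, 1] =(0 5)(1 4 10 9 3 11 7 14)(6 8)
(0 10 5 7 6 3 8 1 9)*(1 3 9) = (0 10 5 7 6 9)(3 8) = [10, 1, 2, 8, 4, 7, 9, 6, 3, 0, 5]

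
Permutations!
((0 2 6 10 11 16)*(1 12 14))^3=(0 10)(2 11)(6 16)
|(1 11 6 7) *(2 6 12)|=6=|(1 11 12 2 6 7)|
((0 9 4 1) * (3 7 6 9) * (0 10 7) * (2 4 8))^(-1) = (0 3)(1 4 2 8 9 6 7 10)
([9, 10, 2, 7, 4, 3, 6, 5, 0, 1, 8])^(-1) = (0 8 10 1 9)(3 5 7)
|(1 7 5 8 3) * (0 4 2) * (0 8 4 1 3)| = |(0 1 7 5 4 2 8)| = 7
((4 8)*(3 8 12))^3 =((3 8 4 12))^3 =(3 12 4 8)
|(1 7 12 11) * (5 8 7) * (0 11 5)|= 12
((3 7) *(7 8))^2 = (3 7 8) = ((3 8 7))^2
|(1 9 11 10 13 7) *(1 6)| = |(1 9 11 10 13 7 6)| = 7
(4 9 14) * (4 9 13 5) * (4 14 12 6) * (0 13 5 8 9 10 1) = (0 13 8 9 12 6 4 5 14 10 1) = [13, 0, 2, 3, 5, 14, 4, 7, 9, 12, 1, 11, 6, 8, 10]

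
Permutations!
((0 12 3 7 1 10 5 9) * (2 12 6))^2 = (0 2 3 1 5)(6 12 7 10 9)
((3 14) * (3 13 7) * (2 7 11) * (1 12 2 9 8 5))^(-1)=(1 5 8 9 11 13 14 3 7 2 12)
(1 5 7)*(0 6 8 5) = (0 6 8 5 7 1) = [6, 0, 2, 3, 4, 7, 8, 1, 5]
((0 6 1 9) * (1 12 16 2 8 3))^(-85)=((0 6 12 16 2 8 3 1 9))^(-85)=(0 8 6 3 12 1 16 9 2)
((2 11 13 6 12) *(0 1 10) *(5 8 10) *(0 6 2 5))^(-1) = (0 1)(2 13 11)(5 12 6 10 8)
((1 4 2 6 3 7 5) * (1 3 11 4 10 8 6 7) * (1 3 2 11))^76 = (11)(2 7 5)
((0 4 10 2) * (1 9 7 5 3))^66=((0 4 10 2)(1 9 7 5 3))^66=(0 10)(1 9 7 5 3)(2 4)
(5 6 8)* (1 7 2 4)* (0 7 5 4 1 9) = (0 7 2 1 5 6 8 4 9) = [7, 5, 1, 3, 9, 6, 8, 2, 4, 0]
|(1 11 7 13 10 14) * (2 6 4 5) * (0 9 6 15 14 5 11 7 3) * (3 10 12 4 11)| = 15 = |(0 9 6 11 10 5 2 15 14 1 7 13 12 4 3)|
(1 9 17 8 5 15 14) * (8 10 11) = (1 9 17 10 11 8 5 15 14) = [0, 9, 2, 3, 4, 15, 6, 7, 5, 17, 11, 8, 12, 13, 1, 14, 16, 10]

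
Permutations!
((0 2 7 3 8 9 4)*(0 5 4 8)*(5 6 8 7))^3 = (0 4 9)(2 6 7)(3 5 8)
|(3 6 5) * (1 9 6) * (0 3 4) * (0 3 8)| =6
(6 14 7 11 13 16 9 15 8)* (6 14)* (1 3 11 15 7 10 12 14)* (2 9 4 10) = (1 3 11 13 16 4 10 12 14 2 9 7 15 8) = [0, 3, 9, 11, 10, 5, 6, 15, 1, 7, 12, 13, 14, 16, 2, 8, 4]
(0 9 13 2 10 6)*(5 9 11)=[11, 1, 10, 3, 4, 9, 0, 7, 8, 13, 6, 5, 12, 2]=(0 11 5 9 13 2 10 6)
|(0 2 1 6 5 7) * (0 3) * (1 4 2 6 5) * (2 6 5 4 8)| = 12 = |(0 5 7 3)(1 4 6)(2 8)|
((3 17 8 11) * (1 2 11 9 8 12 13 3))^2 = ((1 2 11)(3 17 12 13)(8 9))^2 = (1 11 2)(3 12)(13 17)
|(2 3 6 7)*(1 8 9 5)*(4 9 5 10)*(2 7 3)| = |(1 8 5)(3 6)(4 9 10)| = 6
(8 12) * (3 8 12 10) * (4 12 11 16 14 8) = [0, 1, 2, 4, 12, 5, 6, 7, 10, 9, 3, 16, 11, 13, 8, 15, 14] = (3 4 12 11 16 14 8 10)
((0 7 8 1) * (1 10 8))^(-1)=((0 7 1)(8 10))^(-1)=(0 1 7)(8 10)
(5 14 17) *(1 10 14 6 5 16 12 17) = (1 10 14)(5 6)(12 17 16) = [0, 10, 2, 3, 4, 6, 5, 7, 8, 9, 14, 11, 17, 13, 1, 15, 12, 16]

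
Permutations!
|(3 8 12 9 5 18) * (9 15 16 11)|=9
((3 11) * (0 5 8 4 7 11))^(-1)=((0 5 8 4 7 11 3))^(-1)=(0 3 11 7 4 8 5)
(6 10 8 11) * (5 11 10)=(5 11 6)(8 10)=[0, 1, 2, 3, 4, 11, 5, 7, 10, 9, 8, 6]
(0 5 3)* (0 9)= (0 5 3 9)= [5, 1, 2, 9, 4, 3, 6, 7, 8, 0]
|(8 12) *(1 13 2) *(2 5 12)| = |(1 13 5 12 8 2)| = 6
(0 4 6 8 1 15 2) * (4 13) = [13, 15, 0, 3, 6, 5, 8, 7, 1, 9, 10, 11, 12, 4, 14, 2] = (0 13 4 6 8 1 15 2)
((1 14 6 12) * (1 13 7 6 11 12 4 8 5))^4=(1 13 8 11 6)(4 14 7 5 12)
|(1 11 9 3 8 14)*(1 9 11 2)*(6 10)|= 4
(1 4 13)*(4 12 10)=(1 12 10 4 13)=[0, 12, 2, 3, 13, 5, 6, 7, 8, 9, 4, 11, 10, 1]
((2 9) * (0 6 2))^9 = ((0 6 2 9))^9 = (0 6 2 9)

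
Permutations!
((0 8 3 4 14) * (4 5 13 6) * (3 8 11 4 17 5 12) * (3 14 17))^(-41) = ((0 11 4 17 5 13 6 3 12 14))^(-41) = (0 14 12 3 6 13 5 17 4 11)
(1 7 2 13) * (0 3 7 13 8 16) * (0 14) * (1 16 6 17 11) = (0 3 7 2 8 6 17 11 1 13 16 14) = [3, 13, 8, 7, 4, 5, 17, 2, 6, 9, 10, 1, 12, 16, 0, 15, 14, 11]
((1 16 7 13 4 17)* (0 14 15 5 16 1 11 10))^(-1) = ((0 14 15 5 16 7 13 4 17 11 10))^(-1) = (0 10 11 17 4 13 7 16 5 15 14)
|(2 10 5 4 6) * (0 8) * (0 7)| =|(0 8 7)(2 10 5 4 6)| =15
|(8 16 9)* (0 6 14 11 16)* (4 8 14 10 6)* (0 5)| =4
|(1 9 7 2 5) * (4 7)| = 6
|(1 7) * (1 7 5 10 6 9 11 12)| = 7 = |(1 5 10 6 9 11 12)|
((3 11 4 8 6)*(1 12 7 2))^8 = (12)(3 8 11 6 4)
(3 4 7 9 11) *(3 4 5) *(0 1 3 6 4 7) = (0 1 3 5 6 4)(7 9 11) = [1, 3, 2, 5, 0, 6, 4, 9, 8, 11, 10, 7]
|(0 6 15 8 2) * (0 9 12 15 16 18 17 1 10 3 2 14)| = 14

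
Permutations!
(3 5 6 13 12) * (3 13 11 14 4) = (3 5 6 11 14 4)(12 13) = [0, 1, 2, 5, 3, 6, 11, 7, 8, 9, 10, 14, 13, 12, 4]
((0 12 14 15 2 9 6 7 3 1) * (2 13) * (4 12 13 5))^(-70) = ((0 13 2 9 6 7 3 1)(4 12 14 15 5))^(-70) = (15)(0 2 6 3)(1 13 9 7)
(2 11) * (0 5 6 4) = (0 5 6 4)(2 11) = [5, 1, 11, 3, 0, 6, 4, 7, 8, 9, 10, 2]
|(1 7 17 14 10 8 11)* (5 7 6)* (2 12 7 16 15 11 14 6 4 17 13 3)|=120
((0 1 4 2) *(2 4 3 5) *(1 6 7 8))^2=(0 7 1 5)(2 6 8 3)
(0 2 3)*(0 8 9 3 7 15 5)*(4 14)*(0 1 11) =(0 2 7 15 5 1 11)(3 8 9)(4 14) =[2, 11, 7, 8, 14, 1, 6, 15, 9, 3, 10, 0, 12, 13, 4, 5]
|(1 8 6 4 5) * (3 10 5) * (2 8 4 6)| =|(1 4 3 10 5)(2 8)| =10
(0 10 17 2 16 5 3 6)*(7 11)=(0 10 17 2 16 5 3 6)(7 11)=[10, 1, 16, 6, 4, 3, 0, 11, 8, 9, 17, 7, 12, 13, 14, 15, 5, 2]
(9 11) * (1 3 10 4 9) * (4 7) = (1 3 10 7 4 9 11) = [0, 3, 2, 10, 9, 5, 6, 4, 8, 11, 7, 1]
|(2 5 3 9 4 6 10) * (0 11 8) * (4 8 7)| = |(0 11 7 4 6 10 2 5 3 9 8)| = 11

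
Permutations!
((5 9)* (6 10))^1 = (5 9)(6 10)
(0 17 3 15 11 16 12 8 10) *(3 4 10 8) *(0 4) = (0 17)(3 15 11 16 12)(4 10) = [17, 1, 2, 15, 10, 5, 6, 7, 8, 9, 4, 16, 3, 13, 14, 11, 12, 0]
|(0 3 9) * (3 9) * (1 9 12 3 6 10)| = 7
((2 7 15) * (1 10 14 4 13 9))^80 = (1 14 13)(2 15 7)(4 9 10)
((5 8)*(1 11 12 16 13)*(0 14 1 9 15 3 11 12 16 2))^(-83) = ((0 14 1 12 2)(3 11 16 13 9 15)(5 8))^(-83) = (0 1 2 14 12)(3 11 16 13 9 15)(5 8)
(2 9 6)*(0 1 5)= (0 1 5)(2 9 6)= [1, 5, 9, 3, 4, 0, 2, 7, 8, 6]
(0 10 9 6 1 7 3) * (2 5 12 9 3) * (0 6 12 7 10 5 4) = [5, 10, 4, 6, 0, 7, 1, 2, 8, 12, 3, 11, 9] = (0 5 7 2 4)(1 10 3 6)(9 12)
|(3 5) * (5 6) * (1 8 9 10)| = 12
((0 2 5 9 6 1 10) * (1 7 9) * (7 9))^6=((0 2 5 1 10)(6 9))^6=(0 2 5 1 10)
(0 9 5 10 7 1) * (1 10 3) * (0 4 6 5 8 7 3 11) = (0 9 8 7 10 3 1 4 6 5 11) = [9, 4, 2, 1, 6, 11, 5, 10, 7, 8, 3, 0]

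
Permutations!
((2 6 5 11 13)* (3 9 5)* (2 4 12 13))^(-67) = (2 11 5 9 3 6)(4 13 12)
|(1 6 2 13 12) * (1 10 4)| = 7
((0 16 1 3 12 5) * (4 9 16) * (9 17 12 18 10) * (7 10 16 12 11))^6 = ((0 4 17 11 7 10 9 12 5)(1 3 18 16))^6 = (0 9 11)(1 18)(3 16)(4 12 7)(5 10 17)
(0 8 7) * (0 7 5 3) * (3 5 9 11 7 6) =(0 8 9 11 7 6 3) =[8, 1, 2, 0, 4, 5, 3, 6, 9, 11, 10, 7]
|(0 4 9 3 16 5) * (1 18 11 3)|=9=|(0 4 9 1 18 11 3 16 5)|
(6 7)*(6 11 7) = (7 11) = [0, 1, 2, 3, 4, 5, 6, 11, 8, 9, 10, 7]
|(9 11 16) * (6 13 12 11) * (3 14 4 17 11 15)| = 11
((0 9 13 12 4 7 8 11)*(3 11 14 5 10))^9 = ((0 9 13 12 4 7 8 14 5 10 3 11))^9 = (0 10 8 12)(3 14 4 9)(5 7 13 11)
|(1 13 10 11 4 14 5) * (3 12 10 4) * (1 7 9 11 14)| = 24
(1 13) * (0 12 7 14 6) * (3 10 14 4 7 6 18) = (0 12 6)(1 13)(3 10 14 18)(4 7) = [12, 13, 2, 10, 7, 5, 0, 4, 8, 9, 14, 11, 6, 1, 18, 15, 16, 17, 3]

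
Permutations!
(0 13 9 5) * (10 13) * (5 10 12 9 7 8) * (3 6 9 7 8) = (0 12 7 3 6 9 10 13 8 5) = [12, 1, 2, 6, 4, 0, 9, 3, 5, 10, 13, 11, 7, 8]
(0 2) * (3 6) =(0 2)(3 6) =[2, 1, 0, 6, 4, 5, 3]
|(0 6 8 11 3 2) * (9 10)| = 6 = |(0 6 8 11 3 2)(9 10)|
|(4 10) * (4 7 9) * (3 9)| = 5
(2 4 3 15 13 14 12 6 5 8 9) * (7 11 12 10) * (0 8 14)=(0 8 9 2 4 3 15 13)(5 14 10 7 11 12 6)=[8, 1, 4, 15, 3, 14, 5, 11, 9, 2, 7, 12, 6, 0, 10, 13]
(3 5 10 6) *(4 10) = (3 5 4 10 6) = [0, 1, 2, 5, 10, 4, 3, 7, 8, 9, 6]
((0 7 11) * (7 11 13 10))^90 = (13)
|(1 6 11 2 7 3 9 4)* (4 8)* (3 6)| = |(1 3 9 8 4)(2 7 6 11)| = 20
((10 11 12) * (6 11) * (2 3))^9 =(2 3)(6 11 12 10)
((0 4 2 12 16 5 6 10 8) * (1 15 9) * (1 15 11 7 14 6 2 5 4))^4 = (0 14)(1 6)(2 5 4 16 12)(7 8)(10 11)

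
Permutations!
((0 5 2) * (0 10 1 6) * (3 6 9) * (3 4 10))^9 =(0 6 3 2 5)(1 9 4 10)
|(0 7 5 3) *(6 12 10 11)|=|(0 7 5 3)(6 12 10 11)|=4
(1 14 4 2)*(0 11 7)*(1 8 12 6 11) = [1, 14, 8, 3, 2, 5, 11, 0, 12, 9, 10, 7, 6, 13, 4] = (0 1 14 4 2 8 12 6 11 7)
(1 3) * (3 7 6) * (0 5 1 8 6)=(0 5 1 7)(3 8 6)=[5, 7, 2, 8, 4, 1, 3, 0, 6]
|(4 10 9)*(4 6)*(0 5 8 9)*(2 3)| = 14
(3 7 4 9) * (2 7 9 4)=(2 7)(3 9)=[0, 1, 7, 9, 4, 5, 6, 2, 8, 3]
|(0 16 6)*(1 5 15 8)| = 12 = |(0 16 6)(1 5 15 8)|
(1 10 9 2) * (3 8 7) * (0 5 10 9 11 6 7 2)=(0 5 10 11 6 7 3 8 2 1 9)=[5, 9, 1, 8, 4, 10, 7, 3, 2, 0, 11, 6]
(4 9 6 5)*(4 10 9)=(5 10 9 6)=[0, 1, 2, 3, 4, 10, 5, 7, 8, 6, 9]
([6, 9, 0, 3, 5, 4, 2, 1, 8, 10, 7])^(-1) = (0 2 6)(1 7 10 9)(4 5)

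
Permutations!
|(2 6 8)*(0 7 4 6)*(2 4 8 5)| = |(0 7 8 4 6 5 2)| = 7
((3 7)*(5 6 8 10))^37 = (3 7)(5 6 8 10)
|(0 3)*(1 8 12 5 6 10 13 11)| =|(0 3)(1 8 12 5 6 10 13 11)| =8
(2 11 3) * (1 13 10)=[0, 13, 11, 2, 4, 5, 6, 7, 8, 9, 1, 3, 12, 10]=(1 13 10)(2 11 3)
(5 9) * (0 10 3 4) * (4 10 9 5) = [9, 1, 2, 10, 0, 5, 6, 7, 8, 4, 3] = (0 9 4)(3 10)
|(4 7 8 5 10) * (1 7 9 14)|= 8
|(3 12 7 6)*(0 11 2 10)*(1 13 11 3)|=|(0 3 12 7 6 1 13 11 2 10)|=10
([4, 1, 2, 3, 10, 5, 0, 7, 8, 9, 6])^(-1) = (0 6 10 4)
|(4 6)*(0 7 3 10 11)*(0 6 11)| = 12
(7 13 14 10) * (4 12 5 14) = (4 12 5 14 10 7 13) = [0, 1, 2, 3, 12, 14, 6, 13, 8, 9, 7, 11, 5, 4, 10]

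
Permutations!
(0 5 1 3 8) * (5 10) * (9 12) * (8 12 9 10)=(0 8)(1 3 12 10 5)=[8, 3, 2, 12, 4, 1, 6, 7, 0, 9, 5, 11, 10]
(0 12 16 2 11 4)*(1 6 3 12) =(0 1 6 3 12 16 2 11 4) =[1, 6, 11, 12, 0, 5, 3, 7, 8, 9, 10, 4, 16, 13, 14, 15, 2]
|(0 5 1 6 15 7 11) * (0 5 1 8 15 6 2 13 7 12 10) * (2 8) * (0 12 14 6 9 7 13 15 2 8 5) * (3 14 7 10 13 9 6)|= 8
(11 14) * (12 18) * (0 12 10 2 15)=(0 12 18 10 2 15)(11 14)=[12, 1, 15, 3, 4, 5, 6, 7, 8, 9, 2, 14, 18, 13, 11, 0, 16, 17, 10]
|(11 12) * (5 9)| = |(5 9)(11 12)| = 2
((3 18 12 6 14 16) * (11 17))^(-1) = (3 16 14 6 12 18)(11 17)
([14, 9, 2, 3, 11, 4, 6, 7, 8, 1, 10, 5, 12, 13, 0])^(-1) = [14, 9, 2, 3, 5, 11, 6, 7, 8, 1, 10, 4, 12, 13, 0]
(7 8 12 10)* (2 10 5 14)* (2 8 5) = (2 10 7 5 14 8 12) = [0, 1, 10, 3, 4, 14, 6, 5, 12, 9, 7, 11, 2, 13, 8]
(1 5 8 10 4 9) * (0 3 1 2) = (0 3 1 5 8 10 4 9 2) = [3, 5, 0, 1, 9, 8, 6, 7, 10, 2, 4]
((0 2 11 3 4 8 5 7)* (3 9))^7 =(0 5 4 9 2 7 8 3 11)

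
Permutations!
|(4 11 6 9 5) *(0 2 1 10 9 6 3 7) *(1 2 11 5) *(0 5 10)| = 9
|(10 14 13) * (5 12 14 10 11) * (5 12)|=|(11 12 14 13)|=4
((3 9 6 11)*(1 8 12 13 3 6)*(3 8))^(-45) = ((1 3 9)(6 11)(8 12 13))^(-45) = (13)(6 11)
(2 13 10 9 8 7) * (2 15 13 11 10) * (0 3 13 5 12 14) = (0 3 13 2 11 10 9 8 7 15 5 12 14) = [3, 1, 11, 13, 4, 12, 6, 15, 7, 8, 9, 10, 14, 2, 0, 5]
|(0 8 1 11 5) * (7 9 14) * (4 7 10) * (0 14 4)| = 21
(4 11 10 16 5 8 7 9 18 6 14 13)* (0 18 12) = [18, 1, 2, 3, 11, 8, 14, 9, 7, 12, 16, 10, 0, 4, 13, 15, 5, 17, 6] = (0 18 6 14 13 4 11 10 16 5 8 7 9 12)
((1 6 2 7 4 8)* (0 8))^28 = ((0 8 1 6 2 7 4))^28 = (8)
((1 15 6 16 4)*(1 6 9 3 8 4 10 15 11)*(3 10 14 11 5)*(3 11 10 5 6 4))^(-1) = (1 11 5 9 15 10 14 16 6)(3 8)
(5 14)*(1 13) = (1 13)(5 14) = [0, 13, 2, 3, 4, 14, 6, 7, 8, 9, 10, 11, 12, 1, 5]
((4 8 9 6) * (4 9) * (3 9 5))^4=((3 9 6 5)(4 8))^4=(9)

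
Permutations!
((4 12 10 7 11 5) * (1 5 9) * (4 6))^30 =(1 4 7)(5 12 11)(6 10 9)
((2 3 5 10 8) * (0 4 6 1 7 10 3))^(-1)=(0 2 8 10 7 1 6 4)(3 5)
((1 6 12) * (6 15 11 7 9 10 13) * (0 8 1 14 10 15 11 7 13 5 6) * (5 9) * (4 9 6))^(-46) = ((0 8 1 11 13)(4 9 15 7 5)(6 12 14 10))^(-46) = (0 13 11 1 8)(4 5 7 15 9)(6 14)(10 12)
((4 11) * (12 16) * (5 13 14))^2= ((4 11)(5 13 14)(12 16))^2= (16)(5 14 13)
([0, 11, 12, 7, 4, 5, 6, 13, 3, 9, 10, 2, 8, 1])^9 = [0, 11, 12, 7, 4, 5, 6, 13, 3, 9, 10, 2, 8, 1]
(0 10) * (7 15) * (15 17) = (0 10)(7 17 15) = [10, 1, 2, 3, 4, 5, 6, 17, 8, 9, 0, 11, 12, 13, 14, 7, 16, 15]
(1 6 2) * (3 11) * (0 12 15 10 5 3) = (0 12 15 10 5 3 11)(1 6 2) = [12, 6, 1, 11, 4, 3, 2, 7, 8, 9, 5, 0, 15, 13, 14, 10]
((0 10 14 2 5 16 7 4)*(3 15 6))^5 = (0 16 14 4 5 10 7 2)(3 6 15)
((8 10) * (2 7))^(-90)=((2 7)(8 10))^(-90)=(10)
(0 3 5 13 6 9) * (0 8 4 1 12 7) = [3, 12, 2, 5, 1, 13, 9, 0, 4, 8, 10, 11, 7, 6] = (0 3 5 13 6 9 8 4 1 12 7)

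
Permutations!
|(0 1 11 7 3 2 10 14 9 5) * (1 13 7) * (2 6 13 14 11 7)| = 8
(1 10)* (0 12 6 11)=(0 12 6 11)(1 10)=[12, 10, 2, 3, 4, 5, 11, 7, 8, 9, 1, 0, 6]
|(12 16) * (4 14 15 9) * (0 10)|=|(0 10)(4 14 15 9)(12 16)|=4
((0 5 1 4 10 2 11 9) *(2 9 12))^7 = ((0 5 1 4 10 9)(2 11 12))^7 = (0 5 1 4 10 9)(2 11 12)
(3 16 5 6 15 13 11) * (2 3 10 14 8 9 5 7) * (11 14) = [0, 1, 3, 16, 4, 6, 15, 2, 9, 5, 11, 10, 12, 14, 8, 13, 7] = (2 3 16 7)(5 6 15 13 14 8 9)(10 11)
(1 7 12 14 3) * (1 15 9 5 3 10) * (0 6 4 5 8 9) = (0 6 4 5 3 15)(1 7 12 14 10)(8 9) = [6, 7, 2, 15, 5, 3, 4, 12, 9, 8, 1, 11, 14, 13, 10, 0]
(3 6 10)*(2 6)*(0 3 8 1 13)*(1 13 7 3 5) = (0 5 1 7 3 2 6 10 8 13) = [5, 7, 6, 2, 4, 1, 10, 3, 13, 9, 8, 11, 12, 0]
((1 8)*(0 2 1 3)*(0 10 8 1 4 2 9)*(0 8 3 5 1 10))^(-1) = ((0 9 8 5 1 10 3)(2 4))^(-1) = (0 3 10 1 5 8 9)(2 4)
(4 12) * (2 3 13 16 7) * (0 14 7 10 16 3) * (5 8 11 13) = (0 14 7 2)(3 5 8 11 13)(4 12)(10 16) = [14, 1, 0, 5, 12, 8, 6, 2, 11, 9, 16, 13, 4, 3, 7, 15, 10]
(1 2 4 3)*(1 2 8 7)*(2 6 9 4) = (1 8 7)(3 6 9 4) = [0, 8, 2, 6, 3, 5, 9, 1, 7, 4]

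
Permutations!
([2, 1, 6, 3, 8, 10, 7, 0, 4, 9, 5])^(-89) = [7, 1, 0, 3, 8, 10, 2, 6, 4, 9, 5]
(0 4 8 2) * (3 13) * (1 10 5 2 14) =(0 4 8 14 1 10 5 2)(3 13) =[4, 10, 0, 13, 8, 2, 6, 7, 14, 9, 5, 11, 12, 3, 1]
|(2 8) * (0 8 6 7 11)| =|(0 8 2 6 7 11)| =6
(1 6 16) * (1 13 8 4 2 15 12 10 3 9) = (1 6 16 13 8 4 2 15 12 10 3 9) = [0, 6, 15, 9, 2, 5, 16, 7, 4, 1, 3, 11, 10, 8, 14, 12, 13]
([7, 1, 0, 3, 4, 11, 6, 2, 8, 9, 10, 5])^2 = [2, 1, 7, 3, 4, 5, 6, 0, 8, 9, 10, 11]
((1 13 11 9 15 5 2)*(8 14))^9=(1 11 15 2 13 9 5)(8 14)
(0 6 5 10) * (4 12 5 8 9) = [6, 1, 2, 3, 12, 10, 8, 7, 9, 4, 0, 11, 5] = (0 6 8 9 4 12 5 10)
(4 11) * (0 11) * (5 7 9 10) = [11, 1, 2, 3, 0, 7, 6, 9, 8, 10, 5, 4] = (0 11 4)(5 7 9 10)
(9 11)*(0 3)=[3, 1, 2, 0, 4, 5, 6, 7, 8, 11, 10, 9]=(0 3)(9 11)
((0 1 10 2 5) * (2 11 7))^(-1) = ((0 1 10 11 7 2 5))^(-1) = (0 5 2 7 11 10 1)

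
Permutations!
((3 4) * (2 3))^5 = (2 4 3)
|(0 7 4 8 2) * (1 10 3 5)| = |(0 7 4 8 2)(1 10 3 5)| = 20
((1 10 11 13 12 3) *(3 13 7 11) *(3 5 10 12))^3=(1 3 13 12)(5 10)(7 11)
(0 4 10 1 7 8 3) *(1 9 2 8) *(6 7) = (0 4 10 9 2 8 3)(1 6 7) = [4, 6, 8, 0, 10, 5, 7, 1, 3, 2, 9]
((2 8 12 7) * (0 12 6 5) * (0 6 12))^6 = (2 12)(7 8)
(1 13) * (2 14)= [0, 13, 14, 3, 4, 5, 6, 7, 8, 9, 10, 11, 12, 1, 2]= (1 13)(2 14)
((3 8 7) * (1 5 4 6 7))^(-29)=((1 5 4 6 7 3 8))^(-29)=(1 8 3 7 6 4 5)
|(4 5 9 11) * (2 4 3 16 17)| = 8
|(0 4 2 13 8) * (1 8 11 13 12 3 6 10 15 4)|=|(0 1 8)(2 12 3 6 10 15 4)(11 13)|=42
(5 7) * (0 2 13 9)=(0 2 13 9)(5 7)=[2, 1, 13, 3, 4, 7, 6, 5, 8, 0, 10, 11, 12, 9]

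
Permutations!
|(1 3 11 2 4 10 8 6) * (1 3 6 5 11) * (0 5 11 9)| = |(0 5 9)(1 6 3)(2 4 10 8 11)| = 15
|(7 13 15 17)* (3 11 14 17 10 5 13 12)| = |(3 11 14 17 7 12)(5 13 15 10)| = 12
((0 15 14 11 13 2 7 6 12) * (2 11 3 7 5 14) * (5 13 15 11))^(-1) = ((0 11 15 2 13 5 14 3 7 6 12))^(-1) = (0 12 6 7 3 14 5 13 2 15 11)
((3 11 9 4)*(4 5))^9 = (3 4 5 9 11)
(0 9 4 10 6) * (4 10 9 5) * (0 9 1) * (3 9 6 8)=[5, 0, 2, 9, 1, 4, 6, 7, 3, 10, 8]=(0 5 4 1)(3 9 10 8)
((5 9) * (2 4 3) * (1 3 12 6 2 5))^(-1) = (1 9 5 3)(2 6 12 4)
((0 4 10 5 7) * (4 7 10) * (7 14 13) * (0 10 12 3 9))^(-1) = ((0 14 13 7 10 5 12 3 9))^(-1) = (0 9 3 12 5 10 7 13 14)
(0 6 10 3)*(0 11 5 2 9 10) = (0 6)(2 9 10 3 11 5) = [6, 1, 9, 11, 4, 2, 0, 7, 8, 10, 3, 5]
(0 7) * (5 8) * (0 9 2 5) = [7, 1, 5, 3, 4, 8, 6, 9, 0, 2] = (0 7 9 2 5 8)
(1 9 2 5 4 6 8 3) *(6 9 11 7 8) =(1 11 7 8 3)(2 5 4 9) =[0, 11, 5, 1, 9, 4, 6, 8, 3, 2, 10, 7]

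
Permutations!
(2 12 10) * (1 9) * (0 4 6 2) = (0 4 6 2 12 10)(1 9) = [4, 9, 12, 3, 6, 5, 2, 7, 8, 1, 0, 11, 10]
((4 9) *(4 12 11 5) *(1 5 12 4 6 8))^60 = (12)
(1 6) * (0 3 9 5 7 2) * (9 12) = [3, 6, 0, 12, 4, 7, 1, 2, 8, 5, 10, 11, 9] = (0 3 12 9 5 7 2)(1 6)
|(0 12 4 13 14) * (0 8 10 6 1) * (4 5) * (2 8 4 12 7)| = 42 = |(0 7 2 8 10 6 1)(4 13 14)(5 12)|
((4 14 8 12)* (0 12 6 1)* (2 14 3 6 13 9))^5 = ((0 12 4 3 6 1)(2 14 8 13 9))^5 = (14)(0 1 6 3 4 12)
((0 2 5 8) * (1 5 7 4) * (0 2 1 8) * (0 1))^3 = (1 5)(2 8 4 7)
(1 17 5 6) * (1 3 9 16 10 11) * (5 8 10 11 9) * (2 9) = (1 17 8 10 2 9 16 11)(3 5 6) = [0, 17, 9, 5, 4, 6, 3, 7, 10, 16, 2, 1, 12, 13, 14, 15, 11, 8]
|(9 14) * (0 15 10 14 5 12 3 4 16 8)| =|(0 15 10 14 9 5 12 3 4 16 8)| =11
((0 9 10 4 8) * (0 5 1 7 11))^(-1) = (0 11 7 1 5 8 4 10 9)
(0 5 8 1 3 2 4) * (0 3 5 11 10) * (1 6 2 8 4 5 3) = [11, 3, 5, 8, 1, 4, 2, 7, 6, 9, 0, 10] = (0 11 10)(1 3 8 6 2 5 4)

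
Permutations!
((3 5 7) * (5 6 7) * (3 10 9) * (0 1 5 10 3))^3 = ((0 1 5 10 9)(3 6 7))^3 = (0 10 1 9 5)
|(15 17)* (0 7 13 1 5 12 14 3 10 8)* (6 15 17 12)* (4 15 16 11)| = |(17)(0 7 13 1 5 6 16 11 4 15 12 14 3 10 8)| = 15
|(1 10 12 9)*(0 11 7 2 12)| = 8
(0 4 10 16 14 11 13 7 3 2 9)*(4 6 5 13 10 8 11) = (0 6 5 13 7 3 2 9)(4 8 11 10 16 14) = [6, 1, 9, 2, 8, 13, 5, 3, 11, 0, 16, 10, 12, 7, 4, 15, 14]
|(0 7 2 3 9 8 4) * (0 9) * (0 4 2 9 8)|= 12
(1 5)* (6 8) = (1 5)(6 8) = [0, 5, 2, 3, 4, 1, 8, 7, 6]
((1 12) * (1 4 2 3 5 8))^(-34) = (1 12 4 2 3 5 8)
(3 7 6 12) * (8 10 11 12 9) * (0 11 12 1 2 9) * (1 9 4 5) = (0 11 9 8 10 12 3 7 6)(1 2 4 5) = [11, 2, 4, 7, 5, 1, 0, 6, 10, 8, 12, 9, 3]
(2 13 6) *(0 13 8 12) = [13, 1, 8, 3, 4, 5, 2, 7, 12, 9, 10, 11, 0, 6] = (0 13 6 2 8 12)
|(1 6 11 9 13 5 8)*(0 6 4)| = 9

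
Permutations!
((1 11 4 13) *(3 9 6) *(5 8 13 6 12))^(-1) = (1 13 8 5 12 9 3 6 4 11)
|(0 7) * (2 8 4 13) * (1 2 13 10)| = |(13)(0 7)(1 2 8 4 10)| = 10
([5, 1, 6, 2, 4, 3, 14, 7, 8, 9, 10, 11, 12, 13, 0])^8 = [3, 1, 14, 6, 4, 2, 0, 7, 8, 9, 10, 11, 12, 13, 5]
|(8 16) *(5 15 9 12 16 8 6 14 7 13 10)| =|(5 15 9 12 16 6 14 7 13 10)| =10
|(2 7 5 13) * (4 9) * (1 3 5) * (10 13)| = |(1 3 5 10 13 2 7)(4 9)| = 14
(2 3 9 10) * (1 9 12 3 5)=(1 9 10 2 5)(3 12)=[0, 9, 5, 12, 4, 1, 6, 7, 8, 10, 2, 11, 3]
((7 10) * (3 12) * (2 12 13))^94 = ((2 12 3 13)(7 10))^94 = (2 3)(12 13)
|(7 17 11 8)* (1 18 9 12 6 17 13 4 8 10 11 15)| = |(1 18 9 12 6 17 15)(4 8 7 13)(10 11)| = 28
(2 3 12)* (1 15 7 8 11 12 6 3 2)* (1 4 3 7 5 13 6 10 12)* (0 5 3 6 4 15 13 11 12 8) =(0 5 11 1 13 4 6 7)(3 10 8 12 15) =[5, 13, 2, 10, 6, 11, 7, 0, 12, 9, 8, 1, 15, 4, 14, 3]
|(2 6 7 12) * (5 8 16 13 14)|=|(2 6 7 12)(5 8 16 13 14)|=20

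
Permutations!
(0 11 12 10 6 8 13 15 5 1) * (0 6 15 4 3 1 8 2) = (0 11 12 10 15 5 8 13 4 3 1 6 2) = [11, 6, 0, 1, 3, 8, 2, 7, 13, 9, 15, 12, 10, 4, 14, 5]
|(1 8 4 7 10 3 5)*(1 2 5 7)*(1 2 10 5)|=4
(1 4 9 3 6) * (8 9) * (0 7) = (0 7)(1 4 8 9 3 6) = [7, 4, 2, 6, 8, 5, 1, 0, 9, 3]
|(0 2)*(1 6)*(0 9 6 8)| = |(0 2 9 6 1 8)| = 6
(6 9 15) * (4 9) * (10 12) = (4 9 15 6)(10 12) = [0, 1, 2, 3, 9, 5, 4, 7, 8, 15, 12, 11, 10, 13, 14, 6]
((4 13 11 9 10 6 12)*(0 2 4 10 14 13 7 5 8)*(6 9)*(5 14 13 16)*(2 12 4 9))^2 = (0 10 9 11 4 14 5)(2 13 6 7 16 8 12)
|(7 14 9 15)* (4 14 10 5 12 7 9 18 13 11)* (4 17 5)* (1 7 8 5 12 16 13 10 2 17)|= 20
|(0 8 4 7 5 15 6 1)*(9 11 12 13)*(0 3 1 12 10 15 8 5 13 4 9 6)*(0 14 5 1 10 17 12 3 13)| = |(0 1 13 6 3 10 15 14 5 8 9 11 17 12 4 7)| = 16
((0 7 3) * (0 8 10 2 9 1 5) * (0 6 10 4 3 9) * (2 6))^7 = (0 7 9 1 5 2)(3 8 4)(6 10)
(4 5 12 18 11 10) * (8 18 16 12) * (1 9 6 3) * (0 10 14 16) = [10, 9, 2, 1, 5, 8, 3, 7, 18, 6, 4, 14, 0, 13, 16, 15, 12, 17, 11] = (0 10 4 5 8 18 11 14 16 12)(1 9 6 3)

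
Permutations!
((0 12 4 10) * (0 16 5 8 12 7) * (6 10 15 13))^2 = (4 13 10 5 12 15 6 16 8)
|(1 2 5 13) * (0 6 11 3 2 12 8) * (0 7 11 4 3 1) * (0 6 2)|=35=|(0 2 5 13 6 4 3)(1 12 8 7 11)|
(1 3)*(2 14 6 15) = (1 3)(2 14 6 15) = [0, 3, 14, 1, 4, 5, 15, 7, 8, 9, 10, 11, 12, 13, 6, 2]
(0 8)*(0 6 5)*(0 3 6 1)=(0 8 1)(3 6 5)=[8, 0, 2, 6, 4, 3, 5, 7, 1]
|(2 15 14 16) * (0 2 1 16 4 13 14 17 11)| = |(0 2 15 17 11)(1 16)(4 13 14)| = 30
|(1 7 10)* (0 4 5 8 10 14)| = |(0 4 5 8 10 1 7 14)| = 8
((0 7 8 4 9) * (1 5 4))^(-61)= (0 8 5 9 7 1 4)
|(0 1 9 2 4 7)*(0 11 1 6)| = |(0 6)(1 9 2 4 7 11)| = 6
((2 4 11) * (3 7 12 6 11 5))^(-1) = (2 11 6 12 7 3 5 4)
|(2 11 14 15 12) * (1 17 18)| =|(1 17 18)(2 11 14 15 12)| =15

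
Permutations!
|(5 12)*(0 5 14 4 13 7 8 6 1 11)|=|(0 5 12 14 4 13 7 8 6 1 11)|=11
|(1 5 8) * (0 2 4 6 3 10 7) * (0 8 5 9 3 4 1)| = |(0 2 1 9 3 10 7 8)(4 6)| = 8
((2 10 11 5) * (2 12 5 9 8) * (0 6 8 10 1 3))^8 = (12)(0 8 1)(2 3 6)(9 11 10)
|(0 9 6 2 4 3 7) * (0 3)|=|(0 9 6 2 4)(3 7)|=10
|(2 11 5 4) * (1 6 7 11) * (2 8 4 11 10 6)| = 6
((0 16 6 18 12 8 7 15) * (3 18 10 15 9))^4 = ((0 16 6 10 15)(3 18 12 8 7 9))^4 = (0 15 10 6 16)(3 7 12)(8 18 9)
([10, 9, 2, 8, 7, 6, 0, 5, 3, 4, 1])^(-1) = (0 6 5 7 4 9 1 10)(3 8)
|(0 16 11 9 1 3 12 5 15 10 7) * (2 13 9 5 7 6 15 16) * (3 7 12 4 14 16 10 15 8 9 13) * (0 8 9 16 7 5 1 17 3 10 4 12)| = 8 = |(0 2 10 6 9 17 3 12)(1 5 4 14 7 8 16 11)|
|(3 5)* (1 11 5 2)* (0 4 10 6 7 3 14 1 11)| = |(0 4 10 6 7 3 2 11 5 14 1)| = 11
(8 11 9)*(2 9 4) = (2 9 8 11 4) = [0, 1, 9, 3, 2, 5, 6, 7, 11, 8, 10, 4]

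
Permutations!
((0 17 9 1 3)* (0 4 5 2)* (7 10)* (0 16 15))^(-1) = ((0 17 9 1 3 4 5 2 16 15)(7 10))^(-1) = (0 15 16 2 5 4 3 1 9 17)(7 10)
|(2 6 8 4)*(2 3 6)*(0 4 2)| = 6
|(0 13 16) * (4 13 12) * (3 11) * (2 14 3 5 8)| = |(0 12 4 13 16)(2 14 3 11 5 8)| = 30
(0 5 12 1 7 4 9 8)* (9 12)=(0 5 9 8)(1 7 4 12)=[5, 7, 2, 3, 12, 9, 6, 4, 0, 8, 10, 11, 1]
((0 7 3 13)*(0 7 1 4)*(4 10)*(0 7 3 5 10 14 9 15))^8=((0 1 14 9 15)(3 13)(4 7 5 10))^8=(0 9 1 15 14)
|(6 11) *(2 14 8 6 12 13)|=7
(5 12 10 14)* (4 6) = (4 6)(5 12 10 14) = [0, 1, 2, 3, 6, 12, 4, 7, 8, 9, 14, 11, 10, 13, 5]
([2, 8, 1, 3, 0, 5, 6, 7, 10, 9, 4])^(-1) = [4, 2, 0, 3, 10, 5, 6, 7, 1, 9, 8]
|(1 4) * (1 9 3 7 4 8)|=|(1 8)(3 7 4 9)|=4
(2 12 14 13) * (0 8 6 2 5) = (0 8 6 2 12 14 13 5) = [8, 1, 12, 3, 4, 0, 2, 7, 6, 9, 10, 11, 14, 5, 13]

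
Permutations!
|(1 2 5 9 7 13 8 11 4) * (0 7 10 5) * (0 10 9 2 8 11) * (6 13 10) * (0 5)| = |(0 7 10)(1 8 5 2 6 13 11 4)| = 24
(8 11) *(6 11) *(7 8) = [0, 1, 2, 3, 4, 5, 11, 8, 6, 9, 10, 7] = (6 11 7 8)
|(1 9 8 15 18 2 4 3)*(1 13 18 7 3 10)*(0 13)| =12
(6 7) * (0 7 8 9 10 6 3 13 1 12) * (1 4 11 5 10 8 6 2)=(0 7 3 13 4 11 5 10 2 1 12)(8 9)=[7, 12, 1, 13, 11, 10, 6, 3, 9, 8, 2, 5, 0, 4]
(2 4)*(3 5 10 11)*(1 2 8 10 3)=(1 2 4 8 10 11)(3 5)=[0, 2, 4, 5, 8, 3, 6, 7, 10, 9, 11, 1]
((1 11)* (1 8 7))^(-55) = (1 11 8 7)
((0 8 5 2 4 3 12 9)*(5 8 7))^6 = ((0 7 5 2 4 3 12 9))^6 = (0 12 4 5)(2 7 9 3)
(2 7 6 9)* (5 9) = (2 7 6 5 9) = [0, 1, 7, 3, 4, 9, 5, 6, 8, 2]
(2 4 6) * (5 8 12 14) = [0, 1, 4, 3, 6, 8, 2, 7, 12, 9, 10, 11, 14, 13, 5] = (2 4 6)(5 8 12 14)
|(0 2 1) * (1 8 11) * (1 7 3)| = 7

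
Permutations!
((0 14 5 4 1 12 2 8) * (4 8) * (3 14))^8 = (0 5 3 8 14)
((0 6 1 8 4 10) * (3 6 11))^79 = ((0 11 3 6 1 8 4 10))^79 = (0 10 4 8 1 6 3 11)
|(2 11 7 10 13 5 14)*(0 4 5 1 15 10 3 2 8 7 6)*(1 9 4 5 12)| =|(0 5 14 8 7 3 2 11 6)(1 15 10 13 9 4 12)| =63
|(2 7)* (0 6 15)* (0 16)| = |(0 6 15 16)(2 7)| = 4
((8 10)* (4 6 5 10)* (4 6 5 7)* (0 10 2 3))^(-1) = (0 3 2 5 4 7 6 8 10)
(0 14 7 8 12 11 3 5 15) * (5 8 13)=(0 14 7 13 5 15)(3 8 12 11)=[14, 1, 2, 8, 4, 15, 6, 13, 12, 9, 10, 3, 11, 5, 7, 0]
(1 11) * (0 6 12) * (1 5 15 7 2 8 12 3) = (0 6 3 1 11 5 15 7 2 8 12) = [6, 11, 8, 1, 4, 15, 3, 2, 12, 9, 10, 5, 0, 13, 14, 7]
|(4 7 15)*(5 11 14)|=3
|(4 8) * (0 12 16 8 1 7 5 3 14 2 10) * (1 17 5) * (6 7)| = |(0 12 16 8 4 17 5 3 14 2 10)(1 6 7)| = 33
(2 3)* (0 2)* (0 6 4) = (0 2 3 6 4) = [2, 1, 3, 6, 0, 5, 4]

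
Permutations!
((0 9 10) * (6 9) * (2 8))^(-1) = (0 10 9 6)(2 8)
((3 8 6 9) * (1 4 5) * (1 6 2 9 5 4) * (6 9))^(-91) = (2 8 3 9 5 6)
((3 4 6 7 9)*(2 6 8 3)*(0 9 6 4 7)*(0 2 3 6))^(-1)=((0 9 3 7)(2 4 8 6))^(-1)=(0 7 3 9)(2 6 8 4)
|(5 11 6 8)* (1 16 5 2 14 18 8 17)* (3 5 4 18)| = |(1 16 4 18 8 2 14 3 5 11 6 17)| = 12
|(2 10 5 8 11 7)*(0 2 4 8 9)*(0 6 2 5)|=12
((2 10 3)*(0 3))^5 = ((0 3 2 10))^5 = (0 3 2 10)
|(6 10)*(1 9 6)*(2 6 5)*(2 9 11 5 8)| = |(1 11 5 9 8 2 6 10)| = 8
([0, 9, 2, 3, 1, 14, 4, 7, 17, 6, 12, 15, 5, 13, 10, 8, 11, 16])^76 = (8 17 16 11 15)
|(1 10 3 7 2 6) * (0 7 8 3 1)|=4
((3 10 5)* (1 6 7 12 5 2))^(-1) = (1 2 10 3 5 12 7 6)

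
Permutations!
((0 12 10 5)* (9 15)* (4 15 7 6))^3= ((0 12 10 5)(4 15 9 7 6))^3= (0 5 10 12)(4 7 15 6 9)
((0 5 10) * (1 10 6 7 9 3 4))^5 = ((0 5 6 7 9 3 4 1 10))^5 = (0 3 5 4 6 1 7 10 9)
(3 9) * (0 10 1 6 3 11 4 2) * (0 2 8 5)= [10, 6, 2, 9, 8, 0, 3, 7, 5, 11, 1, 4]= (0 10 1 6 3 9 11 4 8 5)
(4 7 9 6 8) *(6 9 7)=(9)(4 6 8)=[0, 1, 2, 3, 6, 5, 8, 7, 4, 9]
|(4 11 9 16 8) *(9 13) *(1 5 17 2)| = |(1 5 17 2)(4 11 13 9 16 8)| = 12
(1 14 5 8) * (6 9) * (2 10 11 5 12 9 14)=(1 2 10 11 5 8)(6 14 12 9)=[0, 2, 10, 3, 4, 8, 14, 7, 1, 6, 11, 5, 9, 13, 12]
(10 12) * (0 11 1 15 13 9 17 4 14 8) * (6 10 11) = [6, 15, 2, 3, 14, 5, 10, 7, 0, 17, 12, 1, 11, 9, 8, 13, 16, 4] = (0 6 10 12 11 1 15 13 9 17 4 14 8)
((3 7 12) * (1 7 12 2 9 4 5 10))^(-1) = (1 10 5 4 9 2 7)(3 12)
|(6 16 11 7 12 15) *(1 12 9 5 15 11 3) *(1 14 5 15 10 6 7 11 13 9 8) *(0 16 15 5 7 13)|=|(0 16 3 14 7 8 1 12)(5 10 6 15 13 9)|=24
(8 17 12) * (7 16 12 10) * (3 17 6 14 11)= (3 17 10 7 16 12 8 6 14 11)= [0, 1, 2, 17, 4, 5, 14, 16, 6, 9, 7, 3, 8, 13, 11, 15, 12, 10]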